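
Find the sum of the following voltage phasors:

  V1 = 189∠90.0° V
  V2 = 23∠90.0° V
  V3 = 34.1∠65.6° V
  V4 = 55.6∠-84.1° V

Step 1 — Convert each phasor to rectangular form:
  V1 = 189·(cos(90.0°) + j·sin(90.0°)) = 0 + j189 V
  V2 = 23·(cos(90.0°) + j·sin(90.0°)) = 0 + j23 V
  V3 = 34.1·(cos(65.6°) + j·sin(65.6°)) = 14.09 + j31.05 V
  V4 = 55.6·(cos(-84.1°) + j·sin(-84.1°)) = 5.715 - j55.31 V
Step 2 — Sum components: V_total = 19.8 + j187.7 V.
Step 3 — Convert to polar: |V_total| = 188.8 V, ∠V_total = 84.0°.

V_total = 188.8∠84.0° V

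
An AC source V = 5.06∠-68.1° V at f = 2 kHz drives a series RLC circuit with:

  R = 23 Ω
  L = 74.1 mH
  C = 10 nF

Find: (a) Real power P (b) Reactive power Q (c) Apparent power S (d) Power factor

Step 1 — Angular frequency: ω = 2π·f = 2π·2000 = 1.257e+04 rad/s.
Step 2 — Component impedances:
  R: Z = R = 23 Ω
  L: Z = jωL = j·1.257e+04·0.0741 = 0 + j931.2 Ω
  C: Z = 1/(jωC) = -j/(ω·C) = 0 - j7958 Ω
Step 3 — Series combination: Z_total = R + L + C = 23 - j7027 Ω = 7027∠-89.8° Ω.
Step 4 — Source phasor: V = 5.06∠-68.1° V = 1.887 - j4.695 V.
Step 5 — Current: I = V / Z = 0.000669 + j0.0002664 A = 0.0007201∠21.7° A.
Step 6 — Complex power: S = V·I* = 1.193e-05 - j0.003644 VA.
Step 7 — Real power: P = Re(S) = 1.193e-05 W.
Step 8 — Reactive power: Q = Im(S) = -0.003644 VAR.
Step 9 — Apparent power: |S| = 0.003644 VA.
Step 10 — Power factor: PF = P/|S| = 0.003273 (leading).

(a) P = 1.193e-05 W  (b) Q = -0.003644 VAR  (c) S = 0.003644 VA  (d) PF = 0.003273 (leading)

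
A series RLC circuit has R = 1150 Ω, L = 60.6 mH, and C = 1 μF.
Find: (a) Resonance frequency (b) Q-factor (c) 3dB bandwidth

Step 1 — Resonance: ω₀ = 1/√(LC) = 1/√(0.0606·1e-06) = 4062 rad/s.
Step 2 — f₀ = ω₀/(2π) = 646.5 Hz.
Step 3 — Series Q: Q = ω₀L/R = 4062·0.0606/1150 = 0.2141.
Step 4 — Bandwidth: Δω = ω₀/Q = 1.898e+04 rad/s; BW = Δω/(2π) = 3020 Hz.

(a) f₀ = 646.5 Hz  (b) Q = 0.2141  (c) BW = 3020 Hz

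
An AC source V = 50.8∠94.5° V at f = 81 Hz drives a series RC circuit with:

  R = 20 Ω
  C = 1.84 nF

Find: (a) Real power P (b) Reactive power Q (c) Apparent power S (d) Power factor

Step 1 — Angular frequency: ω = 2π·f = 2π·81 = 508.9 rad/s.
Step 2 — Component impedances:
  R: Z = R = 20 Ω
  C: Z = 1/(jωC) = -j/(ω·C) = 0 - j1.068e+06 Ω
Step 3 — Series combination: Z_total = R + C = 20 - j1.068e+06 Ω = 1.068e+06∠-90.0° Ω.
Step 4 — Source phasor: V = 50.8∠94.5° V = -3.986 + j50.64 V.
Step 5 — Current: I = V / Z = -4.742e-05 - j3.732e-06 A = 4.757e-05∠-175.5° A.
Step 6 — Complex power: S = V·I* = 4.526e-08 - j0.002417 VA.
Step 7 — Real power: P = Re(S) = 4.526e-08 W.
Step 8 — Reactive power: Q = Im(S) = -0.002417 VAR.
Step 9 — Apparent power: |S| = 0.002417 VA.
Step 10 — Power factor: PF = P/|S| = 1.873e-05 (leading).

(a) P = 4.526e-08 W  (b) Q = -0.002417 VAR  (c) S = 0.002417 VA  (d) PF = 1.873e-05 (leading)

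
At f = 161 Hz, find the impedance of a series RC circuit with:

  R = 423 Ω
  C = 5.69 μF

Step 1 — Angular frequency: ω = 2π·f = 2π·161 = 1012 rad/s.
Step 2 — Component impedances:
  R: Z = R = 423 Ω
  C: Z = 1/(jωC) = -j/(ω·C) = 0 - j173.7 Ω
Step 3 — Series combination: Z_total = R + C = 423 - j173.7 Ω = 457.3∠-22.3° Ω.

Z = 423 - j173.7 Ω = 457.3∠-22.3° Ω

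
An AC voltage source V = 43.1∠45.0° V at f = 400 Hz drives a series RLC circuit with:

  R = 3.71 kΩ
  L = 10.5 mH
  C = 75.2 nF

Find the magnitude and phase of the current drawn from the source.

Step 1 — Angular frequency: ω = 2π·f = 2π·400 = 2513 rad/s.
Step 2 — Component impedances:
  R: Z = R = 3710 Ω
  L: Z = jωL = j·2513·0.0105 = 0 + j26.39 Ω
  C: Z = 1/(jωC) = -j/(ω·C) = 0 - j5291 Ω
Step 3 — Series combination: Z_total = R + L + C = 3710 - j5265 Ω = 6441∠-54.8° Ω.
Step 4 — Source phasor: V = 43.1∠45.0° V = 30.48 + j30.48 V.
Step 5 — Ohm's law: I = V / Z_total = (30.48 + j30.48) / (3710 - j5265) = -0.001142 + j0.006594 A.
Step 6 — Convert to polar: |I| = 0.006692 A, ∠I = 99.8°.

I = 0.006692∠99.8° A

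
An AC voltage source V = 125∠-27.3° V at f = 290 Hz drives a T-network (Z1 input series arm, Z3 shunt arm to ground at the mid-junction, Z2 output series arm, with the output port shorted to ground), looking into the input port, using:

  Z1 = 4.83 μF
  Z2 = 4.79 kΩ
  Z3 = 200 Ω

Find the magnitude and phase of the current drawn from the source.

Step 1 — Angular frequency: ω = 2π·f = 2π·290 = 1822 rad/s.
Step 2 — Component impedances:
  Z1: Z = 1/(jωC) = -j/(ω·C) = 0 - j113.6 Ω
  Z2: Z = R = 4790 Ω
  Z3: Z = R = 200 Ω
Step 3 — With the output port shorted to ground, the output series arm Z2 runs from the junction to ground; the shunt arm Z3 also runs from the junction to ground. They appear in parallel: Z3 || Z2 = 192 Ω.
Step 4 — Series with input arm Z1: Z_in = Z1 + (Z3 || Z2) = 192 - j113.6 Ω = 223.1∠-30.6° Ω.
Step 5 — Source phasor: V = 125∠-27.3° V = 111.1 - j57.33 V.
Step 6 — Ohm's law: I = V / Z_total = (111.1 - j57.33) / (192 - j113.6) = 0.5594 + j0.03244 A.
Step 7 — Convert to polar: |I| = 0.5603 A, ∠I = 3.3°.

I = 0.5603∠3.3° A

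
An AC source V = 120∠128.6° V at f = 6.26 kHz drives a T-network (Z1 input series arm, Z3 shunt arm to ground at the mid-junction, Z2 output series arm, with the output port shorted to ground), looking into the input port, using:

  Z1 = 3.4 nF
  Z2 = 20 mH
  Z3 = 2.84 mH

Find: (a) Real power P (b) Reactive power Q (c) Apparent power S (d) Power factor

Step 1 — Angular frequency: ω = 2π·f = 2π·6260 = 3.933e+04 rad/s.
Step 2 — Component impedances:
  Z1: Z = 1/(jωC) = -j/(ω·C) = 0 - j7478 Ω
  Z2: Z = jωL = j·3.933e+04·0.02 = 0 + j786.7 Ω
  Z3: Z = jωL = j·3.933e+04·0.00284 = 0 + j111.7 Ω
Step 3 — With the output port shorted to ground, the output series arm Z2 runs from the junction to ground; the shunt arm Z3 also runs from the junction to ground. They appear in parallel: Z3 || Z2 = 0 + j97.82 Ω.
Step 4 — Series with input arm Z1: Z_in = Z1 + (Z3 || Z2) = 0 - j7380 Ω = 7380∠-90.0° Ω.
Step 5 — Source phasor: V = 120∠128.6° V = -74.87 + j93.78 V.
Step 6 — Current: I = V / Z = -0.01271 - j0.01014 A = 0.01626∠-141.4° A.
Step 7 — Complex power: S = V·I* = 0 - j1.951 VA.
Step 8 — Real power: P = Re(S) = 0 W.
Step 9 — Reactive power: Q = Im(S) = -1.951 VAR.
Step 10 — Apparent power: |S| = 1.951 VA.
Step 11 — Power factor: PF = P/|S| = 0 (leading).

(a) P = 0 W  (b) Q = -1.951 VAR  (c) S = 1.951 VA  (d) PF = 0 (leading)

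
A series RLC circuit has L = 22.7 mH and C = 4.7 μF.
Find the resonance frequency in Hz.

Step 1 — Resonance condition Im(Z)=0 gives ω₀ = 1/√(LC).
Step 2 — ω₀ = 1/√(0.0227·4.7e-06) = 3062 rad/s.
Step 3 — f₀ = ω₀/(2π) = 487.3 Hz.

f₀ = 487.3 Hz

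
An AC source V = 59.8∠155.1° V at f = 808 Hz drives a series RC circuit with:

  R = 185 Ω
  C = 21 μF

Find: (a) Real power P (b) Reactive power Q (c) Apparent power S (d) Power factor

Step 1 — Angular frequency: ω = 2π·f = 2π·808 = 5077 rad/s.
Step 2 — Component impedances:
  R: Z = R = 185 Ω
  C: Z = 1/(jωC) = -j/(ω·C) = 0 - j9.38 Ω
Step 3 — Series combination: Z_total = R + C = 185 - j9.38 Ω = 185.2∠-2.9° Ω.
Step 4 — Source phasor: V = 59.8∠155.1° V = -54.24 + j25.18 V.
Step 5 — Current: I = V / Z = -0.2993 + j0.1209 A = 0.3228∠158.0° A.
Step 6 — Complex power: S = V·I* = 19.28 - j0.9775 VA.
Step 7 — Real power: P = Re(S) = 19.28 W.
Step 8 — Reactive power: Q = Im(S) = -0.9775 VAR.
Step 9 — Apparent power: |S| = 19.31 VA.
Step 10 — Power factor: PF = P/|S| = 0.9987 (leading).

(a) P = 19.28 W  (b) Q = -0.9775 VAR  (c) S = 19.31 VA  (d) PF = 0.9987 (leading)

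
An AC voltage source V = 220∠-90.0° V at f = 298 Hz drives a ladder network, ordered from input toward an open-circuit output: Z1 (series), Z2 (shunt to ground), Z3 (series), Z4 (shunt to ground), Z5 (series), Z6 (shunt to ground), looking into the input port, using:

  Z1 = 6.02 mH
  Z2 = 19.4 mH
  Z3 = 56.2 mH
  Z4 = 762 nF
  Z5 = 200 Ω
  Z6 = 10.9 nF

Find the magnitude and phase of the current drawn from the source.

Step 1 — Angular frequency: ω = 2π·f = 2π·298 = 1872 rad/s.
Step 2 — Component impedances:
  Z1: Z = jωL = j·1872·0.00602 = 0 + j11.27 Ω
  Z2: Z = jωL = j·1872·0.0194 = 0 + j36.32 Ω
  Z3: Z = jωL = j·1872·0.0562 = 0 + j105.2 Ω
  Z4: Z = 1/(jωC) = -j/(ω·C) = 0 - j700.9 Ω
  Z5: Z = R = 200 Ω
  Z6: Z = 1/(jωC) = -j/(ω·C) = 0 - j4.9e+04 Ω
Step 3 — Ladder network (open output): work backward from the far end, alternating series and parallel combinations. Z_in = 0.0001738 + j50 Ω = 50∠90.0° Ω.
Step 4 — Source phasor: V = 220∠-90.0° V = 0 - j220 V.
Step 5 — Ohm's law: I = V / Z_total = (0 - j220) / (0.0001738 + j50) = -4.4 - j1.53e-05 A.
Step 6 — Convert to polar: |I| = 4.4 A, ∠I = -180.0°.

I = 4.4∠-180.0° A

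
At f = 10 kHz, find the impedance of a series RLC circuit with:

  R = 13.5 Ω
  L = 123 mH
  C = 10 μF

Step 1 — Angular frequency: ω = 2π·f = 2π·1e+04 = 6.283e+04 rad/s.
Step 2 — Component impedances:
  R: Z = R = 13.5 Ω
  L: Z = jωL = j·6.283e+04·0.123 = 0 + j7728 Ω
  C: Z = 1/(jωC) = -j/(ω·C) = 0 - j1.592 Ω
Step 3 — Series combination: Z_total = R + L + C = 13.5 + j7727 Ω = 7727∠89.9° Ω.

Z = 13.5 + j7727 Ω = 7727∠89.9° Ω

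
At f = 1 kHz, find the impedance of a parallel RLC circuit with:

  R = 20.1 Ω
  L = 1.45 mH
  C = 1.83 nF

Step 1 — Angular frequency: ω = 2π·f = 2π·1000 = 6283 rad/s.
Step 2 — Component impedances:
  R: Z = R = 20.1 Ω
  L: Z = jωL = j·6283·0.00145 = 0 + j9.111 Ω
  C: Z = 1/(jωC) = -j/(ω·C) = 0 - j8.697e+04 Ω
Step 3 — Parallel combination: 1/Z_total = 1/R + 1/L + 1/C; Z_total = 3.426 + j7.558 Ω = 8.299∠65.6° Ω.

Z = 3.426 + j7.558 Ω = 8.299∠65.6° Ω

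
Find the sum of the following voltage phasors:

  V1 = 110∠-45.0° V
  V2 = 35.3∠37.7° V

Step 1 — Convert each phasor to rectangular form:
  V1 = 110·(cos(-45.0°) + j·sin(-45.0°)) = 77.78 - j77.78 V
  V2 = 35.3·(cos(37.7°) + j·sin(37.7°)) = 27.93 + j21.59 V
Step 2 — Sum components: V_total = 105.7 - j56.19 V.
Step 3 — Convert to polar: |V_total| = 119.7 V, ∠V_total = -28.0°.

V_total = 119.7∠-28.0° V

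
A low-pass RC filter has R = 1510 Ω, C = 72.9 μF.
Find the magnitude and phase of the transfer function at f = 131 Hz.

Step 1 — Angular frequency: ω = 2π·131 = 823.1 rad/s.
Step 2 — Transfer function: H(jω) = 1/(1 + jωRC).
Step 3 — Denominator: 1 + jωRC = 1 + j·823.1·1510·7.29e-05 = 1 + j90.61.
Step 4 — H = 0.0001218 - j0.01104.
Step 5 — Magnitude: |H| = 0.01104 (-39.1 dB); phase: φ = -89.4°.

|H| = 0.01104 (-39.1 dB), φ = -89.4°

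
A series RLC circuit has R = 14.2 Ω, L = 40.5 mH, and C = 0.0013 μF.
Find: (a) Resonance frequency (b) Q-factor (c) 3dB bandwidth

Step 1 — Resonance: ω₀ = 1/√(LC) = 1/√(0.0405·1.3e-09) = 1.378e+05 rad/s.
Step 2 — f₀ = ω₀/(2π) = 2.193e+04 Hz.
Step 3 — Series Q: Q = ω₀L/R = 1.378e+05·0.0405/14.2 = 393.1.
Step 4 — Bandwidth: Δω = ω₀/Q = 350.6 rad/s; BW = Δω/(2π) = 55.8 Hz.

(a) f₀ = 2.193e+04 Hz  (b) Q = 393.1  (c) BW = 55.8 Hz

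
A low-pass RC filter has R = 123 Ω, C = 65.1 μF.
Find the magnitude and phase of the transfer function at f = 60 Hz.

Step 1 — Angular frequency: ω = 2π·60 = 377 rad/s.
Step 2 — Transfer function: H(jω) = 1/(1 + jωRC).
Step 3 — Denominator: 1 + jωRC = 1 + j·377·123·6.51e-05 = 1 + j3.019.
Step 4 — H = 0.09889 - j0.2985.
Step 5 — Magnitude: |H| = 0.3145 (-10.0 dB); phase: φ = -71.7°.

|H| = 0.3145 (-10.0 dB), φ = -71.7°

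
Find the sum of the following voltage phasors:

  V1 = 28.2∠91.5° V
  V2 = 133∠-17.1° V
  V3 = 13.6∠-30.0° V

Step 1 — Convert each phasor to rectangular form:
  V1 = 28.2·(cos(91.5°) + j·sin(91.5°)) = -0.7382 + j28.19 V
  V2 = 133·(cos(-17.1°) + j·sin(-17.1°)) = 127.1 - j39.11 V
  V3 = 13.6·(cos(-30.0°) + j·sin(-30.0°)) = 11.78 - j6.8 V
Step 2 — Sum components: V_total = 138.2 - j17.72 V.
Step 3 — Convert to polar: |V_total| = 139.3 V, ∠V_total = -7.3°.

V_total = 139.3∠-7.3° V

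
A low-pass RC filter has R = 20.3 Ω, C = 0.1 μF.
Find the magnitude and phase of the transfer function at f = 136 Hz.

Step 1 — Angular frequency: ω = 2π·136 = 854.5 rad/s.
Step 2 — Transfer function: H(jω) = 1/(1 + jωRC).
Step 3 — Denominator: 1 + jωRC = 1 + j·854.5·20.3·1e-07 = 1 + j0.001735.
Step 4 — H = 1 - j0.001735.
Step 5 — Magnitude: |H| = 1 (-0.0 dB); phase: φ = -0.1°.

|H| = 1 (-0.0 dB), φ = -0.1°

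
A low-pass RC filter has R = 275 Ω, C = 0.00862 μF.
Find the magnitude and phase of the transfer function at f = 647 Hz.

Step 1 — Angular frequency: ω = 2π·647 = 4065 rad/s.
Step 2 — Transfer function: H(jω) = 1/(1 + jωRC).
Step 3 — Denominator: 1 + jωRC = 1 + j·4065·275·8.62e-09 = 1 + j0.009637.
Step 4 — H = 0.9999 - j0.009636.
Step 5 — Magnitude: |H| = 1 (-0.0 dB); phase: φ = -0.6°.

|H| = 1 (-0.0 dB), φ = -0.6°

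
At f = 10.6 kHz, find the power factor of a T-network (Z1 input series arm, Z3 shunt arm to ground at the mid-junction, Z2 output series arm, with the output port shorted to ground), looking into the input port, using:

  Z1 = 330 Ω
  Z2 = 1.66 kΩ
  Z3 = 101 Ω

Step 1 — Angular frequency: ω = 2π·f = 2π·1.06e+04 = 6.66e+04 rad/s.
Step 2 — Component impedances:
  Z1: Z = R = 330 Ω
  Z2: Z = R = 1660 Ω
  Z3: Z = R = 101 Ω
Step 3 — With the output port shorted to ground, the output series arm Z2 runs from the junction to ground; the shunt arm Z3 also runs from the junction to ground. They appear in parallel: Z3 || Z2 = 95.21 Ω.
Step 4 — Series with input arm Z1: Z_in = Z1 + (Z3 || Z2) = 425.2 Ω = 425.2∠0.0° Ω.
Step 5 — Power factor: PF = cos(φ) = Re(Z)/|Z| = 425.2/425.2 = 1.
Step 6 — Type: Im(Z) = 0 ⇒ unity (phase φ = 0.0°).

PF = 1 (unity, φ = 0.0°)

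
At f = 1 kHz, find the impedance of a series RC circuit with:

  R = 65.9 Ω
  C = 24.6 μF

Step 1 — Angular frequency: ω = 2π·f = 2π·1000 = 6283 rad/s.
Step 2 — Component impedances:
  R: Z = R = 65.9 Ω
  C: Z = 1/(jωC) = -j/(ω·C) = 0 - j6.47 Ω
Step 3 — Series combination: Z_total = R + C = 65.9 - j6.47 Ω = 66.22∠-5.6° Ω.

Z = 65.9 - j6.47 Ω = 66.22∠-5.6° Ω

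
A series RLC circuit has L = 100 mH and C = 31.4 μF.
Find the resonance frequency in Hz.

Step 1 — Resonance condition Im(Z)=0 gives ω₀ = 1/√(LC).
Step 2 — ω₀ = 1/√(0.1·3.14e-05) = 564.3 rad/s.
Step 3 — f₀ = ω₀/(2π) = 89.82 Hz.

f₀ = 89.82 Hz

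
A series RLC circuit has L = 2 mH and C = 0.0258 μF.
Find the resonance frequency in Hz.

Step 1 — Resonance condition Im(Z)=0 gives ω₀ = 1/√(LC).
Step 2 — ω₀ = 1/√(0.002·2.58e-08) = 1.392e+05 rad/s.
Step 3 — f₀ = ω₀/(2π) = 2.216e+04 Hz.

f₀ = 2.216e+04 Hz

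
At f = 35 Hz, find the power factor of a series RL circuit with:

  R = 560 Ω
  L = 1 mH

Step 1 — Angular frequency: ω = 2π·f = 2π·35 = 219.9 rad/s.
Step 2 — Component impedances:
  R: Z = R = 560 Ω
  L: Z = jωL = j·219.9·0.001 = 0 + j0.2199 Ω
Step 3 — Series combination: Z_total = R + L = 560 + j0.2199 Ω = 560∠0.0° Ω.
Step 4 — Power factor: PF = cos(φ) = Re(Z)/|Z| = 560/560 = 1.
Step 5 — Type: Im(Z) = 0.2199 ⇒ lagging (phase φ = 0.0°).

PF = 1 (lagging, φ = 0.0°)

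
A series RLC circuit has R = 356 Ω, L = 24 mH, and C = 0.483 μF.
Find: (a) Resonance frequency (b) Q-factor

Step 1 — Resonance condition Im(Z)=0 gives ω₀ = 1/√(LC).
Step 2 — ω₀ = 1/√(0.024·4.83e-07) = 9288 rad/s.
Step 3 — f₀ = ω₀/(2π) = 1478 Hz.
Step 4 — Series Q: Q = ω₀L/R = 9288·0.024/356 = 0.6262.

(a) f₀ = 1478 Hz  (b) Q = 0.6262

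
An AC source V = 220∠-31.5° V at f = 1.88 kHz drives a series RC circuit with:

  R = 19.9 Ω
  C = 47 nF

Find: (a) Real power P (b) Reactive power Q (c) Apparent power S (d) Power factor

Step 1 — Angular frequency: ω = 2π·f = 2π·1880 = 1.181e+04 rad/s.
Step 2 — Component impedances:
  R: Z = R = 19.9 Ω
  C: Z = 1/(jωC) = -j/(ω·C) = 0 - j1801 Ω
Step 3 — Series combination: Z_total = R + C = 19.9 - j1801 Ω = 1801∠-89.4° Ω.
Step 4 — Source phasor: V = 220∠-31.5° V = 187.6 - j114.9 V.
Step 5 — Current: I = V / Z = 0.06496 + j0.1034 A = 0.1221∠57.9° A.
Step 6 — Complex power: S = V·I* = 0.2968 - j26.87 VA.
Step 7 — Real power: P = Re(S) = 0.2968 W.
Step 8 — Reactive power: Q = Im(S) = -26.87 VAR.
Step 9 — Apparent power: |S| = 26.87 VA.
Step 10 — Power factor: PF = P/|S| = 0.01105 (leading).

(a) P = 0.2968 W  (b) Q = -26.87 VAR  (c) S = 26.87 VA  (d) PF = 0.01105 (leading)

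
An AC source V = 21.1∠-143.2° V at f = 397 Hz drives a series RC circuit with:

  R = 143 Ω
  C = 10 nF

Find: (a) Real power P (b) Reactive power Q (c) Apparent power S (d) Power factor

Step 1 — Angular frequency: ω = 2π·f = 2π·397 = 2494 rad/s.
Step 2 — Component impedances:
  R: Z = R = 143 Ω
  C: Z = 1/(jωC) = -j/(ω·C) = 0 - j4.009e+04 Ω
Step 3 — Series combination: Z_total = R + C = 143 - j4.009e+04 Ω = 4.009e+04∠-89.8° Ω.
Step 4 — Source phasor: V = 21.1∠-143.2° V = -16.9 - j12.64 V.
Step 5 — Current: I = V / Z = 0.0003138 - j0.0004226 A = 0.0005263∠-53.4° A.
Step 6 — Complex power: S = V·I* = 3.961e-05 - j0.01111 VA.
Step 7 — Real power: P = Re(S) = 3.961e-05 W.
Step 8 — Reactive power: Q = Im(S) = -0.01111 VAR.
Step 9 — Apparent power: |S| = 0.01111 VA.
Step 10 — Power factor: PF = P/|S| = 0.003567 (leading).

(a) P = 3.961e-05 W  (b) Q = -0.01111 VAR  (c) S = 0.01111 VA  (d) PF = 0.003567 (leading)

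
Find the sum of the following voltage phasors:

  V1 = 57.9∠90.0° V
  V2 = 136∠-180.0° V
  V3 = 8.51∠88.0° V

Step 1 — Convert each phasor to rectangular form:
  V1 = 57.9·(cos(90.0°) + j·sin(90.0°)) = 0 + j57.9 V
  V2 = 136·(cos(-180.0°) + j·sin(-180.0°)) = -136 V
  V3 = 8.51·(cos(88.0°) + j·sin(88.0°)) = 0.297 + j8.505 V
Step 2 — Sum components: V_total = -135.7 + j66.4 V.
Step 3 — Convert to polar: |V_total| = 151.1 V, ∠V_total = 153.9°.

V_total = 151.1∠153.9° V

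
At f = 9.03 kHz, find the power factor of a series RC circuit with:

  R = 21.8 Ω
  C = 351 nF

Step 1 — Angular frequency: ω = 2π·f = 2π·9030 = 5.674e+04 rad/s.
Step 2 — Component impedances:
  R: Z = R = 21.8 Ω
  C: Z = 1/(jωC) = -j/(ω·C) = 0 - j50.21 Ω
Step 3 — Series combination: Z_total = R + C = 21.8 - j50.21 Ω = 54.74∠-66.5° Ω.
Step 4 — Power factor: PF = cos(φ) = Re(Z)/|Z| = 21.8/54.74 = 0.3982.
Step 5 — Type: Im(Z) = -50.21 ⇒ leading (phase φ = -66.5°).

PF = 0.3982 (leading, φ = -66.5°)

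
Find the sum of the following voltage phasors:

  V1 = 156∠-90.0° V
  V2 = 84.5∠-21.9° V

Step 1 — Convert each phasor to rectangular form:
  V1 = 156·(cos(-90.0°) + j·sin(-90.0°)) = 0 - j156 V
  V2 = 84.5·(cos(-21.9°) + j·sin(-21.9°)) = 78.4 - j31.52 V
Step 2 — Sum components: V_total = 78.4 - j187.5 V.
Step 3 — Convert to polar: |V_total| = 203.2 V, ∠V_total = -67.3°.

V_total = 203.2∠-67.3° V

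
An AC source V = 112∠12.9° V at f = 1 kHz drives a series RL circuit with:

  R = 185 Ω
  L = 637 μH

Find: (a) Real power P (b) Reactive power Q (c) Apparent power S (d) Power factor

Step 1 — Angular frequency: ω = 2π·f = 2π·1000 = 6283 rad/s.
Step 2 — Component impedances:
  R: Z = R = 185 Ω
  L: Z = jωL = j·6283·0.000637 = 0 + j4.002 Ω
Step 3 — Series combination: Z_total = R + L = 185 + j4.002 Ω = 185∠1.2° Ω.
Step 4 — Source phasor: V = 112∠12.9° V = 109.2 + j25 V.
Step 5 — Current: I = V / Z = 0.5928 + j0.1223 A = 0.6053∠11.7° A.
Step 6 — Complex power: S = V·I* = 67.77 + j1.466 VA.
Step 7 — Real power: P = Re(S) = 67.77 W.
Step 8 — Reactive power: Q = Im(S) = 1.466 VAR.
Step 9 — Apparent power: |S| = 67.79 VA.
Step 10 — Power factor: PF = P/|S| = 0.9998 (lagging).

(a) P = 67.77 W  (b) Q = 1.466 VAR  (c) S = 67.79 VA  (d) PF = 0.9998 (lagging)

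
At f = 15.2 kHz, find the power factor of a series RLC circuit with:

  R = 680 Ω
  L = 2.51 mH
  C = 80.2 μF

Step 1 — Angular frequency: ω = 2π·f = 2π·1.52e+04 = 9.55e+04 rad/s.
Step 2 — Component impedances:
  R: Z = R = 680 Ω
  L: Z = jωL = j·9.55e+04·0.00251 = 0 + j239.7 Ω
  C: Z = 1/(jωC) = -j/(ω·C) = 0 - j0.1306 Ω
Step 3 — Series combination: Z_total = R + L + C = 680 + j239.6 Ω = 721∠19.4° Ω.
Step 4 — Power factor: PF = cos(φ) = Re(Z)/|Z| = 680/720.97 = 0.9432.
Step 5 — Type: Im(Z) = 239.6 ⇒ lagging (phase φ = 19.4°).

PF = 0.9432 (lagging, φ = 19.4°)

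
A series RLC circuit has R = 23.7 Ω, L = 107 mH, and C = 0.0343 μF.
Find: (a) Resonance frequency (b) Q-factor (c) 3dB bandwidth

Step 1 — Resonance: ω₀ = 1/√(LC) = 1/√(0.107·3.43e-08) = 1.651e+04 rad/s.
Step 2 — f₀ = ω₀/(2π) = 2627 Hz.
Step 3 — Series Q: Q = ω₀L/R = 1.651e+04·0.107/23.7 = 74.52.
Step 4 — Bandwidth: Δω = ω₀/Q = 221.5 rad/s; BW = Δω/(2π) = 35.25 Hz.

(a) f₀ = 2627 Hz  (b) Q = 74.52  (c) BW = 35.25 Hz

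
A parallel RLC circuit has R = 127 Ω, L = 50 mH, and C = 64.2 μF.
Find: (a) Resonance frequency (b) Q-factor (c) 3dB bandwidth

Step 1 — Resonance: ω₀ = 1/√(LC) = 1/√(0.05·6.42e-05) = 558.1 rad/s.
Step 2 — f₀ = ω₀/(2π) = 88.83 Hz.
Step 3 — Parallel Q: Q = R/(ω₀L) = 127/(558.1·0.05) = 4.551.
Step 4 — Bandwidth: Δω = ω₀/Q = 122.6 rad/s; BW = Δω/(2π) = 19.52 Hz.

(a) f₀ = 88.83 Hz  (b) Q = 4.551  (c) BW = 19.52 Hz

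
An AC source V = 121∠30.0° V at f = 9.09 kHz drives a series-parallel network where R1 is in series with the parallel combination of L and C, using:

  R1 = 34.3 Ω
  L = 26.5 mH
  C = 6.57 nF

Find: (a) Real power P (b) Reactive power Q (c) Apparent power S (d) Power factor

Step 1 — Angular frequency: ω = 2π·f = 2π·9090 = 5.711e+04 rad/s.
Step 2 — Component impedances:
  R1: Z = R = 34.3 Ω
  L: Z = jωL = j·5.711e+04·0.0265 = 0 + j1514 Ω
  C: Z = 1/(jωC) = -j/(ω·C) = 0 - j2665 Ω
Step 3 — Parallel branch: L || C = 1/(1/L + 1/C) = 0 + j3503 Ω.
Step 4 — Series with R1: Z_total = R1 + (L || C) = 34.3 + j3503 Ω = 3503∠89.4° Ω.
Step 5 — Source phasor: V = 121∠30.0° V = 104.8 + j60.5 V.
Step 6 — Current: I = V / Z = 0.01756 - j0.02974 A = 0.03454∠-59.4° A.
Step 7 — Complex power: S = V·I* = 0.04092 + j4.179 VA.
Step 8 — Real power: P = Re(S) = 0.04092 W.
Step 9 — Reactive power: Q = Im(S) = 4.179 VAR.
Step 10 — Apparent power: |S| = 4.179 VA.
Step 11 — Power factor: PF = P/|S| = 0.009791 (lagging).

(a) P = 0.04092 W  (b) Q = 4.179 VAR  (c) S = 4.179 VA  (d) PF = 0.009791 (lagging)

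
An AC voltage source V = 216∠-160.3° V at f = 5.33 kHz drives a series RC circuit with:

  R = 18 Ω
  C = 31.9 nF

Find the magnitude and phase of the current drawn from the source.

Step 1 — Angular frequency: ω = 2π·f = 2π·5330 = 3.349e+04 rad/s.
Step 2 — Component impedances:
  R: Z = R = 18 Ω
  C: Z = 1/(jωC) = -j/(ω·C) = 0 - j936.1 Ω
Step 3 — Series combination: Z_total = R + C = 18 - j936.1 Ω = 936.2∠-88.9° Ω.
Step 4 — Source phasor: V = 216∠-160.3° V = -203.4 - j72.81 V.
Step 5 — Ohm's law: I = V / Z_total = (-203.4 - j72.81) / (18 - j936.1) = 0.07358 - j0.2187 A.
Step 6 — Convert to polar: |I| = 0.2307 A, ∠I = -71.4°.

I = 0.2307∠-71.4° A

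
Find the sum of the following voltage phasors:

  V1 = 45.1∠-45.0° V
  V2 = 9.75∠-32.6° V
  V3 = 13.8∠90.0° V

Step 1 — Convert each phasor to rectangular form:
  V1 = 45.1·(cos(-45.0°) + j·sin(-45.0°)) = 31.89 - j31.89 V
  V2 = 9.75·(cos(-32.6°) + j·sin(-32.6°)) = 8.214 - j5.253 V
  V3 = 13.8·(cos(90.0°) + j·sin(90.0°)) = 0 + j13.8 V
Step 2 — Sum components: V_total = 40.1 - j23.34 V.
Step 3 — Convert to polar: |V_total| = 46.4 V, ∠V_total = -30.2°.

V_total = 46.4∠-30.2° V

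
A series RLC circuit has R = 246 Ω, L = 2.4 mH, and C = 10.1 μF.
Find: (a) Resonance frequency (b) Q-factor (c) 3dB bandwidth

Step 1 — Resonance condition Im(Z)=0 gives ω₀ = 1/√(LC).
Step 2 — ω₀ = 1/√(0.0024·1.01e-05) = 6423 rad/s.
Step 3 — f₀ = ω₀/(2π) = 1022 Hz.
Step 4 — Series Q: Q = ω₀L/R = 6423·0.0024/246 = 0.06266.
Step 5 — 3dB bandwidth: Δω = ω₀/Q = 1.025e+05 rad/s; BW = Δω/(2π) = 1.631e+04 Hz.

(a) f₀ = 1022 Hz  (b) Q = 0.06266  (c) BW = 1.631e+04 Hz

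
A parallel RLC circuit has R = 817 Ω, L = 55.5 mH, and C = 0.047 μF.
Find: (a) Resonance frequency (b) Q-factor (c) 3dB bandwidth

Step 1 — Resonance: ω₀ = 1/√(LC) = 1/√(0.0555·4.7e-08) = 1.958e+04 rad/s.
Step 2 — f₀ = ω₀/(2π) = 3116 Hz.
Step 3 — Parallel Q: Q = R/(ω₀L) = 817/(1.958e+04·0.0555) = 0.7518.
Step 4 — Bandwidth: Δω = ω₀/Q = 2.604e+04 rad/s; BW = Δω/(2π) = 4145 Hz.

(a) f₀ = 3116 Hz  (b) Q = 0.7518  (c) BW = 4145 Hz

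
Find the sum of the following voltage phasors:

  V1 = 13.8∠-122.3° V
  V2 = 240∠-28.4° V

Step 1 — Convert each phasor to rectangular form:
  V1 = 13.8·(cos(-122.3°) + j·sin(-122.3°)) = -7.374 - j11.66 V
  V2 = 240·(cos(-28.4°) + j·sin(-28.4°)) = 211.1 - j114.1 V
Step 2 — Sum components: V_total = 203.7 - j125.8 V.
Step 3 — Convert to polar: |V_total| = 239.5 V, ∠V_total = -31.7°.

V_total = 239.5∠-31.7° V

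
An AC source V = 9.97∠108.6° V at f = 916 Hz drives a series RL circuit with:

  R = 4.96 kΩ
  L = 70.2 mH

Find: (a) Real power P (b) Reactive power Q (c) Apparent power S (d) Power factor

Step 1 — Angular frequency: ω = 2π·f = 2π·916 = 5755 rad/s.
Step 2 — Component impedances:
  R: Z = R = 4960 Ω
  L: Z = jωL = j·5755·0.0702 = 0 + j404 Ω
Step 3 — Series combination: Z_total = R + L = 4960 + j404 Ω = 4976∠4.7° Ω.
Step 4 — Source phasor: V = 9.97∠108.6° V = -3.18 + j9.449 V.
Step 5 — Current: I = V / Z = -0.0004827 + j0.001944 A = 0.002003∠103.9° A.
Step 6 — Complex power: S = V·I* = 0.01991 + j0.001622 VA.
Step 7 — Real power: P = Re(S) = 0.01991 W.
Step 8 — Reactive power: Q = Im(S) = 0.001622 VAR.
Step 9 — Apparent power: |S| = 0.01997 VA.
Step 10 — Power factor: PF = P/|S| = 0.9967 (lagging).

(a) P = 0.01991 W  (b) Q = 0.001622 VAR  (c) S = 0.01997 VA  (d) PF = 0.9967 (lagging)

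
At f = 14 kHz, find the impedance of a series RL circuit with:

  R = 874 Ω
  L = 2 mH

Step 1 — Angular frequency: ω = 2π·f = 2π·1.4e+04 = 8.796e+04 rad/s.
Step 2 — Component impedances:
  R: Z = R = 874 Ω
  L: Z = jωL = j·8.796e+04·0.002 = 0 + j175.9 Ω
Step 3 — Series combination: Z_total = R + L = 874 + j175.9 Ω = 891.5∠11.4° Ω.

Z = 874 + j175.9 Ω = 891.5∠11.4° Ω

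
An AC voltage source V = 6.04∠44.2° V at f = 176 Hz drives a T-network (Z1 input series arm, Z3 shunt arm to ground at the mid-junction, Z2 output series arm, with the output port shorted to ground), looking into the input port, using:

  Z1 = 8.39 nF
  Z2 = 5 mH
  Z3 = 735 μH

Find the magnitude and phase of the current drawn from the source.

Step 1 — Angular frequency: ω = 2π·f = 2π·176 = 1106 rad/s.
Step 2 — Component impedances:
  Z1: Z = 1/(jωC) = -j/(ω·C) = 0 - j1.078e+05 Ω
  Z2: Z = jωL = j·1106·0.005 = 0 + j5.529 Ω
  Z3: Z = jωL = j·1106·0.000735 = 0 + j0.8128 Ω
Step 3 — With the output port shorted to ground, the output series arm Z2 runs from the junction to ground; the shunt arm Z3 also runs from the junction to ground. They appear in parallel: Z3 || Z2 = 0 + j0.7086 Ω.
Step 4 — Series with input arm Z1: Z_in = Z1 + (Z3 || Z2) = 0 - j1.078e+05 Ω = 1.078e+05∠-90.0° Ω.
Step 5 — Source phasor: V = 6.04∠44.2° V = 4.33 + j4.211 V.
Step 6 — Ohm's law: I = V / Z_total = (4.33 + j4.211) / (0 - j1.078e+05) = -3.907e-05 + j4.018e-05 A.
Step 7 — Convert to polar: |I| = 5.604e-05 A, ∠I = 134.2°.

I = 5.604e-05∠134.2° A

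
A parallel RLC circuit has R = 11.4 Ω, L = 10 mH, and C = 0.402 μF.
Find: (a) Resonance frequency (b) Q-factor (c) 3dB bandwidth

Step 1 — Resonance: ω₀ = 1/√(LC) = 1/√(0.01·4.02e-07) = 1.577e+04 rad/s.
Step 2 — f₀ = ω₀/(2π) = 2510 Hz.
Step 3 — Parallel Q: Q = R/(ω₀L) = 11.4/(1.577e+04·0.01) = 0.07228.
Step 4 — Bandwidth: Δω = ω₀/Q = 2.182e+05 rad/s; BW = Δω/(2π) = 3.473e+04 Hz.

(a) f₀ = 2510 Hz  (b) Q = 0.07228  (c) BW = 3.473e+04 Hz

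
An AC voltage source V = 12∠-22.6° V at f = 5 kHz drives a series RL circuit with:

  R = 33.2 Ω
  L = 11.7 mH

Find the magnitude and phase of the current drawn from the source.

Step 1 — Angular frequency: ω = 2π·f = 2π·5000 = 3.142e+04 rad/s.
Step 2 — Component impedances:
  R: Z = R = 33.2 Ω
  L: Z = jωL = j·3.142e+04·0.0117 = 0 + j367.6 Ω
Step 3 — Series combination: Z_total = R + L = 33.2 + j367.6 Ω = 369.1∠84.8° Ω.
Step 4 — Source phasor: V = 12∠-22.6° V = 11.08 - j4.612 V.
Step 5 — Ohm's law: I = V / Z_total = (11.08 - j4.612) / (33.2 + j367.6) = -0.009744 - j0.03102 A.
Step 6 — Convert to polar: |I| = 0.03251 A, ∠I = -107.4°.

I = 0.03251∠-107.4° A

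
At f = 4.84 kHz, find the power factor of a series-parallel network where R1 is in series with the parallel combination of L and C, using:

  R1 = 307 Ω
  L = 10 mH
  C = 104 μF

Step 1 — Angular frequency: ω = 2π·f = 2π·4840 = 3.041e+04 rad/s.
Step 2 — Component impedances:
  R1: Z = R = 307 Ω
  L: Z = jωL = j·3.041e+04·0.01 = 0 + j304.1 Ω
  C: Z = 1/(jωC) = -j/(ω·C) = 0 - j0.3162 Ω
Step 3 — Parallel branch: L || C = 1/(1/L + 1/C) = 0 - j0.3165 Ω.
Step 4 — Series with R1: Z_total = R1 + (L || C) = 307 - j0.3165 Ω = 307∠-0.1° Ω.
Step 5 — Power factor: PF = cos(φ) = Re(Z)/|Z| = 307/307 = 1.
Step 6 — Type: Im(Z) = -0.3165 ⇒ leading (phase φ = -0.1°).

PF = 1 (leading, φ = -0.1°)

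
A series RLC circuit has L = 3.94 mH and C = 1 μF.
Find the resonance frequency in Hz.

Step 1 — Resonance condition Im(Z)=0 gives ω₀ = 1/√(LC).
Step 2 — ω₀ = 1/√(0.00394·1e-06) = 1.593e+04 rad/s.
Step 3 — f₀ = ω₀/(2π) = 2536 Hz.

f₀ = 2536 Hz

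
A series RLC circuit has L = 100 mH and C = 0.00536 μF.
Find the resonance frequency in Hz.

Step 1 — Resonance condition Im(Z)=0 gives ω₀ = 1/√(LC).
Step 2 — ω₀ = 1/√(0.1·5.36e-09) = 4.319e+04 rad/s.
Step 3 — f₀ = ω₀/(2π) = 6874 Hz.

f₀ = 6874 Hz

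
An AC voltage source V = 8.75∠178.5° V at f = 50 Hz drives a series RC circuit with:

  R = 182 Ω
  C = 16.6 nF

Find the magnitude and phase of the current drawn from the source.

Step 1 — Angular frequency: ω = 2π·f = 2π·50 = 314.2 rad/s.
Step 2 — Component impedances:
  R: Z = R = 182 Ω
  C: Z = 1/(jωC) = -j/(ω·C) = 0 - j1.918e+05 Ω
Step 3 — Series combination: Z_total = R + C = 182 - j1.918e+05 Ω = 1.918e+05∠-89.9° Ω.
Step 4 — Source phasor: V = 8.75∠178.5° V = -8.747 + j0.229 V.
Step 5 — Ohm's law: I = V / Z_total = (-8.747 + j0.229) / (182 - j1.918e+05) = -1.238e-06 - j4.561e-05 A.
Step 6 — Convert to polar: |I| = 4.563e-05 A, ∠I = -91.6°.

I = 4.563e-05∠-91.6° A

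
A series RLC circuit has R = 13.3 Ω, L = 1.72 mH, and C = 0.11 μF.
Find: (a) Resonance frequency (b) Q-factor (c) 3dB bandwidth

Step 1 — Resonance: ω₀ = 1/√(LC) = 1/√(0.00172·1.1e-07) = 7.27e+04 rad/s.
Step 2 — f₀ = ω₀/(2π) = 1.157e+04 Hz.
Step 3 — Series Q: Q = ω₀L/R = 7.27e+04·0.00172/13.3 = 9.402.
Step 4 — Bandwidth: Δω = ω₀/Q = 7733 rad/s; BW = Δω/(2π) = 1231 Hz.

(a) f₀ = 1.157e+04 Hz  (b) Q = 9.402  (c) BW = 1231 Hz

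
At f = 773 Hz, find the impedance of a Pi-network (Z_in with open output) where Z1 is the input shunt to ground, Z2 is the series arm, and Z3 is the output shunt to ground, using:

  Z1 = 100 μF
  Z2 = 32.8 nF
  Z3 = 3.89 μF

Step 1 — Angular frequency: ω = 2π·f = 2π·773 = 4857 rad/s.
Step 2 — Component impedances:
  Z1: Z = 1/(jωC) = -j/(ω·C) = 0 - j2.059 Ω
  Z2: Z = 1/(jωC) = -j/(ω·C) = 0 - j6277 Ω
  Z3: Z = 1/(jωC) = -j/(ω·C) = 0 - j52.93 Ω
Step 3 — With open output, the series arm Z2 and the output shunt Z3 appear in series to ground: Z2 + Z3 = 0 - j6330 Ω.
Step 4 — Parallel with input shunt Z1: Z_in = Z1 || (Z2 + Z3) = 0 - j2.058 Ω = 2.058∠-90.0° Ω.

Z = 0 - j2.058 Ω = 2.058∠-90.0° Ω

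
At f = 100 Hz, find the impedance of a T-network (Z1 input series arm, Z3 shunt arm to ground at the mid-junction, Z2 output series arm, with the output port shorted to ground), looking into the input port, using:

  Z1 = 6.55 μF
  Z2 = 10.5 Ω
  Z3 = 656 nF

Step 1 — Angular frequency: ω = 2π·f = 2π·100 = 628.3 rad/s.
Step 2 — Component impedances:
  Z1: Z = 1/(jωC) = -j/(ω·C) = 0 - j243 Ω
  Z2: Z = R = 10.5 Ω
  Z3: Z = 1/(jωC) = -j/(ω·C) = 0 - j2426 Ω
Step 3 — With the output port shorted to ground, the output series arm Z2 runs from the junction to ground; the shunt arm Z3 also runs from the junction to ground. They appear in parallel: Z3 || Z2 = 10.5 - j0.04544 Ω.
Step 4 — Series with input arm Z1: Z_in = Z1 + (Z3 || Z2) = 10.5 - j243 Ω = 243.3∠-87.5° Ω.

Z = 10.5 - j243 Ω = 243.3∠-87.5° Ω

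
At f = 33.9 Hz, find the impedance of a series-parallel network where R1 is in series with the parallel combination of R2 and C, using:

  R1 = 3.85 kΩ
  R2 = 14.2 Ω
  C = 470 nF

Step 1 — Angular frequency: ω = 2π·f = 2π·33.9 = 213 rad/s.
Step 2 — Component impedances:
  R1: Z = R = 3850 Ω
  R2: Z = R = 14.2 Ω
  C: Z = 1/(jωC) = -j/(ω·C) = 0 - j9989 Ω
Step 3 — Parallel branch: R2 || C = 1/(1/R2 + 1/C) = 14.2 - j0.02019 Ω.
Step 4 — Series with R1: Z_total = R1 + (R2 || C) = 3864 - j0.02019 Ω = 3864∠-0.0° Ω.

Z = 3864 - j0.02019 Ω = 3864∠-0.0° Ω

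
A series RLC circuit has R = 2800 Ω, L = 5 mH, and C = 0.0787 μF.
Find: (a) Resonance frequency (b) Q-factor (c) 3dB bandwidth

Step 1 — Resonance condition Im(Z)=0 gives ω₀ = 1/√(LC).
Step 2 — ω₀ = 1/√(0.005·7.87e-08) = 5.041e+04 rad/s.
Step 3 — f₀ = ω₀/(2π) = 8023 Hz.
Step 4 — Series Q: Q = ω₀L/R = 5.041e+04·0.005/2800 = 0.09002.
Step 5 — 3dB bandwidth: Δω = ω₀/Q = 5.6e+05 rad/s; BW = Δω/(2π) = 8.913e+04 Hz.

(a) f₀ = 8023 Hz  (b) Q = 0.09002  (c) BW = 8.913e+04 Hz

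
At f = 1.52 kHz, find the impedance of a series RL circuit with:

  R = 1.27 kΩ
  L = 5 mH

Step 1 — Angular frequency: ω = 2π·f = 2π·1520 = 9550 rad/s.
Step 2 — Component impedances:
  R: Z = R = 1270 Ω
  L: Z = jωL = j·9550·0.005 = 0 + j47.75 Ω
Step 3 — Series combination: Z_total = R + L = 1270 + j47.75 Ω = 1271∠2.2° Ω.

Z = 1270 + j47.75 Ω = 1271∠2.2° Ω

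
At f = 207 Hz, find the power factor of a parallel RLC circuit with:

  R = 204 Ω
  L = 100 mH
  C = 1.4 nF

Step 1 — Angular frequency: ω = 2π·f = 2π·207 = 1301 rad/s.
Step 2 — Component impedances:
  R: Z = R = 204 Ω
  L: Z = jωL = j·1301·0.1 = 0 + j130.1 Ω
  C: Z = 1/(jωC) = -j/(ω·C) = 0 - j5.492e+05 Ω
Step 3 — Parallel combination: 1/Z_total = 1/R + 1/L + 1/C; Z_total = 58.98 + j92.48 Ω = 109.7∠57.5° Ω.
Step 4 — Power factor: PF = cos(φ) = Re(Z)/|Z| = 58.977/109.69 = 0.5377.
Step 5 — Type: Im(Z) = 92.48 ⇒ lagging (phase φ = 57.5°).

PF = 0.5377 (lagging, φ = 57.5°)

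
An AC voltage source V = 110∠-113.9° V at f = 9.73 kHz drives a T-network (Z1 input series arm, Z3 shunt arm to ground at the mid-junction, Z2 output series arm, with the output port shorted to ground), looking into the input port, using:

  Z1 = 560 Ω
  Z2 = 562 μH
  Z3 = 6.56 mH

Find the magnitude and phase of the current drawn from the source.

Step 1 — Angular frequency: ω = 2π·f = 2π·9730 = 6.114e+04 rad/s.
Step 2 — Component impedances:
  Z1: Z = R = 560 Ω
  Z2: Z = jωL = j·6.114e+04·0.000562 = 0 + j34.36 Ω
  Z3: Z = jωL = j·6.114e+04·0.00656 = 0 + j401 Ω
Step 3 — With the output port shorted to ground, the output series arm Z2 runs from the junction to ground; the shunt arm Z3 also runs from the junction to ground. They appear in parallel: Z3 || Z2 = 0 + j31.65 Ω.
Step 4 — Series with input arm Z1: Z_in = Z1 + (Z3 || Z2) = 560 + j31.65 Ω = 560.9∠3.2° Ω.
Step 5 — Source phasor: V = 110∠-113.9° V = -44.57 - j100.6 V.
Step 6 — Ohm's law: I = V / Z_total = (-44.57 - j100.6) / (560 + j31.65) = -0.08944 - j0.1745 A.
Step 7 — Convert to polar: |I| = 0.1961 A, ∠I = -117.1°.

I = 0.1961∠-117.1° A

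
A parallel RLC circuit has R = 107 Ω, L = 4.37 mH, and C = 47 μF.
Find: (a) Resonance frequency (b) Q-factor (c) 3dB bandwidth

Step 1 — Resonance: ω₀ = 1/√(LC) = 1/√(0.00437·4.7e-05) = 2207 rad/s.
Step 2 — f₀ = ω₀/(2π) = 351.2 Hz.
Step 3 — Parallel Q: Q = R/(ω₀L) = 107/(2207·0.00437) = 11.1.
Step 4 — Bandwidth: Δω = ω₀/Q = 198.8 rad/s; BW = Δω/(2π) = 31.65 Hz.

(a) f₀ = 351.2 Hz  (b) Q = 11.1  (c) BW = 31.65 Hz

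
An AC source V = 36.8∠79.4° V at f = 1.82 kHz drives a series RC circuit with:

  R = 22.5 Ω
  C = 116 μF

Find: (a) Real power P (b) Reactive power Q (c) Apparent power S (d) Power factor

Step 1 — Angular frequency: ω = 2π·f = 2π·1820 = 1.144e+04 rad/s.
Step 2 — Component impedances:
  R: Z = R = 22.5 Ω
  C: Z = 1/(jωC) = -j/(ω·C) = 0 - j0.7539 Ω
Step 3 — Series combination: Z_total = R + C = 22.5 - j0.7539 Ω = 22.51∠-1.9° Ω.
Step 4 — Source phasor: V = 36.8∠79.4° V = 6.769 + j36.17 V.
Step 5 — Current: I = V / Z = 0.2467 + j1.616 A = 1.635∠81.3° A.
Step 6 — Complex power: S = V·I* = 60.12 - j2.014 VA.
Step 7 — Real power: P = Re(S) = 60.12 W.
Step 8 — Reactive power: Q = Im(S) = -2.014 VAR.
Step 9 — Apparent power: |S| = 60.15 VA.
Step 10 — Power factor: PF = P/|S| = 0.9994 (leading).

(a) P = 60.12 W  (b) Q = -2.014 VAR  (c) S = 60.15 VA  (d) PF = 0.9994 (leading)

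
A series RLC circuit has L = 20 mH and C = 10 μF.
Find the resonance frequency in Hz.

Step 1 — Resonance condition Im(Z)=0 gives ω₀ = 1/√(LC).
Step 2 — ω₀ = 1/√(0.02·1e-05) = 2236 rad/s.
Step 3 — f₀ = ω₀/(2π) = 355.9 Hz.

f₀ = 355.9 Hz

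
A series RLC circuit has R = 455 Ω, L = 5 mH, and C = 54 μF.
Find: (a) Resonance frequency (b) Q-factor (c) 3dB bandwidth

Step 1 — Resonance: ω₀ = 1/√(LC) = 1/√(0.005·5.4e-05) = 1925 rad/s.
Step 2 — f₀ = ω₀/(2π) = 306.3 Hz.
Step 3 — Series Q: Q = ω₀L/R = 1925·0.005/455 = 0.02115.
Step 4 — Bandwidth: Δω = ω₀/Q = 9.1e+04 rad/s; BW = Δω/(2π) = 1.448e+04 Hz.

(a) f₀ = 306.3 Hz  (b) Q = 0.02115  (c) BW = 1.448e+04 Hz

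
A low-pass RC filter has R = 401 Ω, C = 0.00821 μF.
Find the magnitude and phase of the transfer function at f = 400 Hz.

Step 1 — Angular frequency: ω = 2π·400 = 2513 rad/s.
Step 2 — Transfer function: H(jω) = 1/(1 + jωRC).
Step 3 — Denominator: 1 + jωRC = 1 + j·2513·401·8.21e-09 = 1 + j0.008274.
Step 4 — H = 0.9999 - j0.008274.
Step 5 — Magnitude: |H| = 1 (-0.0 dB); phase: φ = -0.5°.

|H| = 1 (-0.0 dB), φ = -0.5°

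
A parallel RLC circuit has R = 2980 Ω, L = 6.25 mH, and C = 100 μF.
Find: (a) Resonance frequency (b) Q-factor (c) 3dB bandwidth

Step 1 — Resonance: ω₀ = 1/√(LC) = 1/√(0.00625·0.0001) = 1265 rad/s.
Step 2 — f₀ = ω₀/(2π) = 201.3 Hz.
Step 3 — Parallel Q: Q = R/(ω₀L) = 2980/(1265·0.00625) = 376.9.
Step 4 — Bandwidth: Δω = ω₀/Q = 3.356 rad/s; BW = Δω/(2π) = 0.5341 Hz.

(a) f₀ = 201.3 Hz  (b) Q = 376.9  (c) BW = 0.5341 Hz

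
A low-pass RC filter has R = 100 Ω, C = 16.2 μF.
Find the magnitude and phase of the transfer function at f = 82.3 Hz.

Step 1 — Angular frequency: ω = 2π·82.3 = 517.1 rad/s.
Step 2 — Transfer function: H(jω) = 1/(1 + jωRC).
Step 3 — Denominator: 1 + jωRC = 1 + j·517.1·100·1.62e-05 = 1 + j0.8377.
Step 4 — H = 0.5876 - j0.4923.
Step 5 — Magnitude: |H| = 0.7666 (-2.3 dB); phase: φ = -40.0°.

|H| = 0.7666 (-2.3 dB), φ = -40.0°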